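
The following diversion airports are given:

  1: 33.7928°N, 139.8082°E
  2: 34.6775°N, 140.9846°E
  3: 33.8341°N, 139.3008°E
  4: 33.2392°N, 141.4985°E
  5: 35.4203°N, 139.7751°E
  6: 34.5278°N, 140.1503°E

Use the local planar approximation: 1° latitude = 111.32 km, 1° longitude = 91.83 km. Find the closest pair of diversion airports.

1 and 3

Pairwise distances:
1–3: 46.8208 km
2–6: 78.4052 km
1–6: 87.6439 km
5–6: 105.1578 km
3–6: 109.7672 km
2–5: 138.4687 km
1–2: 146.1830 km
2–4: 166.9214 km
1–4: 167.0065 km
2–3: 180.8956 km
1–5: 181.1988 km
3–5: 181.8682 km
4–6: 189.4855 km
3–4: 212.4026 km
4–5: 289.8241 km
Closest pair: 1–3 at 46.8208 km.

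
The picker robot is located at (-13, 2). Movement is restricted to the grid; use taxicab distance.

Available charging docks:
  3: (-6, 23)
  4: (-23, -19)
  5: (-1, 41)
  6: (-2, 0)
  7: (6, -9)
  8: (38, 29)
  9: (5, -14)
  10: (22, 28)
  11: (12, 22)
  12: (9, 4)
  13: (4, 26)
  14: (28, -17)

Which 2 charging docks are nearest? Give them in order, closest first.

6, 12

Distances from (-13, 2):
3: |7| + |21| = 7 + 21 = 28
4: |-10| + |-21| = 10 + 21 = 31
5: |12| + |39| = 12 + 39 = 51
6: |11| + |-2| = 11 + 2 = 13
7: |19| + |-11| = 19 + 11 = 30
8: |51| + |27| = 51 + 27 = 78
9: |18| + |-16| = 18 + 16 = 34
10: |35| + |26| = 35 + 26 = 61
11: |25| + |20| = 25 + 20 = 45
12: |22| + |2| = 22 + 2 = 24
13: |17| + |24| = 17 + 24 = 41
14: |41| + |-19| = 41 + 19 = 60
Sorted: 6 (13) < 12 (24) < 3 (28) < 7 (30) < …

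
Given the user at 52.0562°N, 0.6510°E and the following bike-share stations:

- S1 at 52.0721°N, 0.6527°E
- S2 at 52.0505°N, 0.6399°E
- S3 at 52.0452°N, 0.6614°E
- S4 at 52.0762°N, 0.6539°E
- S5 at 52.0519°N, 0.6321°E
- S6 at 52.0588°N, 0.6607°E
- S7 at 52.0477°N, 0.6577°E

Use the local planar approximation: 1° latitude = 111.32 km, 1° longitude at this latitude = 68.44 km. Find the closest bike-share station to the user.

Distances from 52.0562°N, 0.6510°E:
S1: 1.7738 km
S2: 0.9898 km
S3: 1.4164 km
S4: 2.2352 km
S5: 1.3792 km
S6: 0.7242 km
S7: 1.0515 km
Minimum: S6 at 0.7242 km.

S6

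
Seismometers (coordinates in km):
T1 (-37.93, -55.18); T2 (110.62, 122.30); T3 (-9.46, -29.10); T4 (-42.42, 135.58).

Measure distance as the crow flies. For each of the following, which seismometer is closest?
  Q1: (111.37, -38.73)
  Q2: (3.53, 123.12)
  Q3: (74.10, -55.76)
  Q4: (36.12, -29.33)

Q1 at (111.37, -38.73):
  T1: 150.20 km
  T2: 161.03 km
  T3: 121.21 km
  T4: 232.46 km
  → nearest: T3 (121.21 km)
Q2 at (3.53, 123.12):
  T1: 183.06 km
  T2: 107.09 km
  T3: 152.77 km
  T4: 47.61 km
  → nearest: T4 (47.61 km)
Q3 at (74.10, -55.76):
  T1: 112.03 km
  T2: 181.77 km
  T3: 87.71 km
  T4: 224.03 km
  → nearest: T3 (87.71 km)
Q4 at (36.12, -29.33):
  T1: 78.43 km
  T2: 168.94 km
  T3: 45.58 km
  T4: 182.66 km
  → nearest: T3 (45.58 km)

Q1→T3; Q2→T4; Q3→T3; Q4→T3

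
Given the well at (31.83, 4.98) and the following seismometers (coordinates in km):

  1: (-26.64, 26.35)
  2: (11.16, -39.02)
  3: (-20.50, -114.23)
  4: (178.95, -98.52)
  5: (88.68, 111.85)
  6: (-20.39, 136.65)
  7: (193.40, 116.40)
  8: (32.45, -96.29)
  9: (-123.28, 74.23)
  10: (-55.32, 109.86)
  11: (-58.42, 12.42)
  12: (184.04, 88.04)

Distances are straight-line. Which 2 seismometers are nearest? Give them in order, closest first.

2, 1

Distances from (31.83, 4.98):
1: √((-58.47)² + (21.37)²) = √(3418.7409 + 456.6769) = 62.25 km
2: √((-20.67)² + (-44.00)²) = √(427.2489 + 1936.0000) = 48.61 km
3: √((-52.33)² + (-119.21)²) = √(2738.4289 + 14211.0241) = 130.19 km
4: √((147.12)² + (-103.50)²) = √(21644.2944 + 10712.2500) = 179.88 km
5: √((56.85)² + (106.87)²) = √(3231.9225 + 11421.1969) = 121.05 km
6: √((-52.22)² + (131.67)²) = √(2726.9284 + 17336.9889) = 141.65 km
7: √((161.57)² + (111.42)²) = √(26104.8649 + 12414.4164) = 196.26 km
8: √((0.62)² + (-101.27)²) = √(0.3844 + 10255.6129) = 101.27 km
9: √((-155.11)² + (69.25)²) = √(24059.1121 + 4795.5625) = 169.87 km
10: √((-87.15)² + (104.88)²) = √(7595.1225 + 10999.8144) = 136.36 km
11: √((-90.25)² + (7.44)²) = √(8145.0625 + 55.3536) = 90.56 km
12: √((152.21)² + (83.06)²) = √(23167.8841 + 6898.9636) = 173.40 km
Sorted: 2 (48.61 km) < 1 (62.25 km) < 11 (90.56 km) < 8 (101.27 km) < …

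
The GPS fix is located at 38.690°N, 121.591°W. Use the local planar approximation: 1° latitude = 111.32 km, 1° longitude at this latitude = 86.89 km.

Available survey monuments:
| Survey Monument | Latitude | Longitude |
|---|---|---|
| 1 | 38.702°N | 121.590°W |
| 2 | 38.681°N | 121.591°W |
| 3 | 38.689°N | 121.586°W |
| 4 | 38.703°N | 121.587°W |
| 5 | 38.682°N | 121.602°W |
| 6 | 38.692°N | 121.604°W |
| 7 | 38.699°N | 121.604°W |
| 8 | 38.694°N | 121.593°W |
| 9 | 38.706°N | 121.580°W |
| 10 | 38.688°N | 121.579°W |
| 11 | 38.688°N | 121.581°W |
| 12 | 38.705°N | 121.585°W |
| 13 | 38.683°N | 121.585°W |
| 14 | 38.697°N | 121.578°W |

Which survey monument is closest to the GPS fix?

3

Distances from 38.690°N, 121.591°W:
1: √((0.012·111.32)² + (0.001·86.89)²) = √(1.78447 + 0.00755) = 1.339 km
2: √((-0.009·111.32)² + (0.000·86.89)²) = √(1.00376 + 0.00000) = 1.002 km
3: √((-0.001·111.32)² + (0.005·86.89)²) = √(0.01239 + 0.18875) = 0.448 km
4: √((0.013·111.32)² + (0.004·86.89)²) = √(2.09427 + 0.12080) = 1.488 km
5: √((-0.008·111.32)² + (-0.011·86.89)²) = √(0.79310 + 0.91353) = 1.306 km
6: √((0.002·111.32)² + (-0.013·86.89)²) = √(0.04957 + 1.27593) = 1.151 km
7: √((0.009·111.32)² + (-0.013·86.89)²) = √(1.00376 + 1.27593) = 1.510 km
8: √((0.004·111.32)² + (-0.002·86.89)²) = √(0.19827 + 0.03020) = 0.478 km
9: √((0.016·111.32)² + (0.011·86.89)²) = √(3.17239 + 0.91353) = 2.021 km
10: √((-0.002·111.32)² + (0.012·86.89)²) = √(0.04957 + 1.08718) = 1.066 km
11: √((-0.002·111.32)² + (0.010·86.89)²) = √(0.04957 + 0.75499) = 0.897 km
12: √((0.015·111.32)² + (0.006·86.89)²) = √(2.78823 + 0.27180) = 1.749 km
13: √((-0.007·111.32)² + (0.006·86.89)²) = √(0.60721 + 0.27180) = 0.938 km
14: √((0.007·111.32)² + (0.013·86.89)²) = √(0.60721 + 1.27593) = 1.372 km
Minimum: 3 at 0.448 km.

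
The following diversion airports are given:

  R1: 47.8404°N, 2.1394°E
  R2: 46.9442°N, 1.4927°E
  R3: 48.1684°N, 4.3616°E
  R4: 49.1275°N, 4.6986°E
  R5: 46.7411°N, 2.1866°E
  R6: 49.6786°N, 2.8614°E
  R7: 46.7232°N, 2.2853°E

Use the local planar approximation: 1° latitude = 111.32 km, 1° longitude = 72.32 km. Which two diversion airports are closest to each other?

R5 and R7

Pairwise distances:
R5–R7: √((-0.0179·111.32)² + (0.0987·72.32)²) = √(3.970566 + 50.950816) = 7.4109 km
R2–R5: √((-0.2031·111.32)² + (0.6939·72.32)²) = √(511.171041 + 2518.318233) = 55.0408 km
R2–R7: √((-0.2210·111.32)² + (0.7926·72.32)²) = √(605.244627 + 3285.677781) = 62.3773 km
R3–R4: √((0.9591·111.32)² + (0.3370·72.32)²) = √(11399.194851 + 593.986585) = 109.5134 km
R1–R2: √((-0.8962·111.32)² + (-0.6467·72.32)²) = √(9953.052033 + 2187.371538) = 110.1836 km
R1–R5: √((-1.0993·111.32)² + (0.0472·72.32)²) = √(14975.414477 + 11.652010) = 122.4217 km
R1–R7: √((-1.1172·111.32)² + (0.1459·72.32)²) = √(15467.077064 + 111.333899) = 124.8135 km
R4–R6: √((0.5511·111.32)² + (-1.8372·72.32)²) = √(3763.632563 + 17653.454739) = 146.3458 km
R1–R3: √((0.3280·111.32)² + (2.2222·72.32)²) = √(1333.196248 + 25827.544676) = 164.8052 km
R3–R6: √((1.5102·111.32)² + (-1.5002·72.32)²) = √(28262.809236 + 11771.048719) = 200.0846 km
R1–R6: √((1.8382·111.32)² + (0.7220·72.32)²) = √(41872.791909 + 2726.410402) = 211.1852 km
R3–R7: √((-1.4452·111.32)² + (-2.0763·72.32)²) = √(25882.266289 + 22547.429769) = 220.0675 km
R3–R5: √((-1.4273·111.32)² + (-2.1750·72.32)²) = √(25245.090209 + 24742.031616) = 223.5780 km
R1–R4: √((1.2871·111.32)² + (2.5592·72.32)²) = √(20529.150376 + 34255.103897) = 234.0604 km
R2–R3: √((1.2242·111.32)² + (2.8689·72.32)²) = √(18571.678021 + 43047.472367) = 248.2320 km
R4–R7: √((-2.4043·111.32)² + (-2.4133·72.32)²) = √(71634.743174 + 30460.670635) = 319.5237 km
R2–R6: √((2.7344·111.32)² + (1.3687·72.32)²) = √(92655.346834 + 9797.908276) = 320.0832 km
R4–R5: √((-2.3864·111.32)² + (-2.5120·72.32)²) = √(70572.073219 + 33003.204090) = 321.8311 km
R5–R6: √((2.9375·111.32)² + (0.6748·72.32)²) = √(106930.635006 + 2381.589916) = 330.6240 km
R6–R7: √((-2.9554·111.32)² + (-0.5761·72.32)²) = √(108237.794248 + 1735.851565) = 331.6227 km
R2–R4: √((2.1833·111.32)² + (3.2059·72.32)²) = √(59070.850637 + 53754.741526) = 335.8952 km
Closest pair: R5–R7 at 7.4109 km.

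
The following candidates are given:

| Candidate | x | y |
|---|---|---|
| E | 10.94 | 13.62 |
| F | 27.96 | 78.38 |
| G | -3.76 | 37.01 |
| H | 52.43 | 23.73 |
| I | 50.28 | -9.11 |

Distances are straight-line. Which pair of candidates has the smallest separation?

E and G

Pairwise distances:
E–G: 27.63
H–I: 32.91
E–H: 42.70
E–I: 45.43
F–G: 52.13
G–H: 57.74
F–H: 59.88
E–F: 66.96
G–I: 71.04
F–I: 90.29
Closest pair: E–G at 27.63.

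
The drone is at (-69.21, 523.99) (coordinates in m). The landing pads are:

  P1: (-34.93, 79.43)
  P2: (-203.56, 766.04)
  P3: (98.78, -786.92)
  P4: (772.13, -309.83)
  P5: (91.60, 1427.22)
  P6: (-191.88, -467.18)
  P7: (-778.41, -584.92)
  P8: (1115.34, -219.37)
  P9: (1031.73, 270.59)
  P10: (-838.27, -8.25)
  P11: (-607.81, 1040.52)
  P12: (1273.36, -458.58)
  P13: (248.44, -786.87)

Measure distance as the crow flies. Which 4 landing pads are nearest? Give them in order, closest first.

Distances from (-69.21, 523.99):
P1: √((34.28)² + (-444.56)²) = √(1175.1184 + 197633.5936) = 445.88 m
P2: √((-134.35)² + (242.05)²) = √(18049.9225 + 58588.2025) = 276.84 m
P3: √((167.99)² + (-1310.91)²) = √(28220.6401 + 1718485.0281) = 1321.63 m
P4: √((841.34)² + (-833.82)²) = √(707852.9956 + 695255.7924) = 1184.53 m
P5: √((160.81)² + (903.23)²) = √(25859.8561 + 815824.4329) = 917.43 m
P6: √((-122.67)² + (-991.17)²) = √(15047.9289 + 982417.9689) = 998.73 m
P7: √((-709.20)² + (-1108.91)²) = √(502964.6400 + 1229681.3881) = 1316.30 m
P8: √((1184.55)² + (-743.36)²) = √(1403158.7025 + 552584.0896) = 1398.48 m
P9: √((1100.94)² + (-253.40)²) = √(1212068.8836 + 64211.5600) = 1129.73 m
P10: √((-769.06)² + (-532.24)²) = √(591453.2836 + 283279.4176) = 935.27 m
P11: √((-538.60)² + (516.53)²) = √(290089.9600 + 266803.2409) = 746.25 m
P12: √((1342.57)² + (-982.57)²) = √(1802494.2049 + 965443.8049) = 1663.71 m
P13: √((317.65)² + (-1310.86)²) = √(100901.5225 + 1718353.9396) = 1348.80 m
Sorted: P2 (276.84 m) < P1 (445.88 m) < P11 (746.25 m) < P5 (917.43 m) < P10 (935.27 m) < P6 (998.73 m) < …

P2, P1, P11, P5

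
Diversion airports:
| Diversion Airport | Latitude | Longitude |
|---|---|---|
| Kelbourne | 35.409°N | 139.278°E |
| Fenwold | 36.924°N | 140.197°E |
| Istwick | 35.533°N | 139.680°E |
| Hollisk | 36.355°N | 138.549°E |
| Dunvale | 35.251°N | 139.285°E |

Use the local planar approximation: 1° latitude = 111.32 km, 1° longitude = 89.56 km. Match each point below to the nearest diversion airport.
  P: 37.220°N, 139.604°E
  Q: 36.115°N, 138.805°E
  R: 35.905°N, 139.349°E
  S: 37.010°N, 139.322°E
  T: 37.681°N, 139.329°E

P→Fenwold; Q→Hollisk; R→Istwick; S→Fenwold; T→Fenwold

P at 37.220°N, 139.604°E:
  Kelbourne: 203.704 km
  Fenwold: 62.501 km
  Istwick: 187.920 km
  Hollisk: 134.906 km
  Dunvale: 221.043 km
  → nearest: Fenwold (62.501 km)
Q at 36.115°N, 138.805°E:
  Kelbourne: 89.282 km
  Fenwold: 153.793 km
  Istwick: 101.679 km
  Hollisk: 35.206 km
  Dunvale: 105.350 km
  → nearest: Hollisk (35.206 km)
R at 35.905°N, 139.349°E:
  Kelbourne: 55.580 km
  Fenwold: 136.512 km
  Istwick: 50.928 km
  Hollisk: 87.423 km
  Dunvale: 73.029 km
  → nearest: Istwick (50.928 km)
S at 37.010°N, 139.322°E:
  Kelbourne: 178.267 km
  Fenwold: 78.948 km
  Istwick: 167.517 km
  Hollisk: 100.545 km
  Dunvale: 195.840 km
  → nearest: Fenwold (78.948 km)
T at 37.681°N, 139.329°E:
  Kelbourne: 252.960 km
  Fenwold: 114.650 km
  Istwick: 241.173 km
  Hollisk: 163.306 km
  Dunvale: 270.536 km
  → nearest: Fenwold (114.650 km)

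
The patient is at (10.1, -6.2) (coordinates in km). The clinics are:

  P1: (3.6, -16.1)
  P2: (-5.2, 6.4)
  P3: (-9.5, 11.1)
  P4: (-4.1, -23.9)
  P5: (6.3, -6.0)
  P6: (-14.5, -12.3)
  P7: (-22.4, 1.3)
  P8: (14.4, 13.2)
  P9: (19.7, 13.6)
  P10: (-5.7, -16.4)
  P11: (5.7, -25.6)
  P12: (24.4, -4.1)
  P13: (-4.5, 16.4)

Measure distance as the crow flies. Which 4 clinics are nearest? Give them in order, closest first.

P5, P1, P12, P10

Distances from (10.1, -6.2):
P1: √((-6.5)² + (-9.9)²) = √(42.2500 + 98.0100) = 11.84 km
P2: √((-15.3)² + (12.6)²) = √(234.0900 + 158.7600) = 19.82 km
P3: √((-19.6)² + (17.3)²) = √(384.1600 + 299.2900) = 26.14 km
P4: √((-14.2)² + (-17.7)²) = √(201.6400 + 313.2900) = 22.69 km
P5: √((-3.8)² + (0.2)²) = √(14.4400 + 0.0400) = 3.81 km
P6: √((-24.6)² + (-6.1)²) = √(605.1600 + 37.2100) = 25.35 km
P7: √((-32.5)² + (7.5)²) = √(1056.2500 + 56.2500) = 33.35 km
P8: √((4.3)² + (19.4)²) = √(18.4900 + 376.3600) = 19.87 km
P9: √((9.6)² + (19.8)²) = √(92.1600 + 392.0400) = 22.00 km
P10: √((-15.8)² + (-10.2)²) = √(249.6400 + 104.0400) = 18.81 km
P11: √((-4.4)² + (-19.4)²) = √(19.3600 + 376.3600) = 19.89 km
P12: √((14.3)² + (2.1)²) = √(204.4900 + 4.4100) = 14.45 km
P13: √((-14.6)² + (22.6)²) = √(213.1600 + 510.7600) = 26.91 km
Sorted: P5 (3.81 km) < P1 (11.84 km) < P12 (14.45 km) < P10 (18.81 km) < P2 (19.82 km) < P8 (19.87 km) < …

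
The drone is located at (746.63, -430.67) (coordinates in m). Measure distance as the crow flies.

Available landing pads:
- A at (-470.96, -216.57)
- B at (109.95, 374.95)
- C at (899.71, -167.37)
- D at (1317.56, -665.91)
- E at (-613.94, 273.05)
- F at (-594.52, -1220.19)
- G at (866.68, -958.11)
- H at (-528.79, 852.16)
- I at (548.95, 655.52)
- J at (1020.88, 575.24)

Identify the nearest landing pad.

C

Distances from (746.63, -430.67):
A: 1236.27 m
B: 1026.83 m
C: 304.57 m
D: 617.49 m
E: 1531.79 m
F: 1556.29 m
G: 540.93 m
H: 1808.96 m
I: 1104.03 m
J: 1042.63 m
Minimum: C at 304.57 m.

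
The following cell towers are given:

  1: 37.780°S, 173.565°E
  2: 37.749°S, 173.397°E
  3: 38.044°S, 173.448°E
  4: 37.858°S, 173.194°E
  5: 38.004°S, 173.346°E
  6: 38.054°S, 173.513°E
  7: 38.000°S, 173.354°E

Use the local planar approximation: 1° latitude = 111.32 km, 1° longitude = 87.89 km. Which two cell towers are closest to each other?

5 and 7

Pairwise distances:
5–7: √((0.004·111.32)² + (0.008·87.89)²) = √(0.19827 + 0.49438) = 0.832 km
3–6: √((-0.010·111.32)² + (0.065·87.89)²) = √(1.23921 + 32.63666) = 5.820 km
3–7: √((0.044·111.32)² + (-0.094·87.89)²) = √(23.99119 + 68.25503) = 9.604 km
3–5: √((0.040·111.32)² + (-0.102·87.89)²) = √(19.82743 + 80.36728) = 10.010 km
1–2: √((0.031·111.32)² + (-0.168·87.89)²) = √(11.90885 + 218.02058) = 15.163 km
6–7: √((0.054·111.32)² + (-0.159·87.89)²) = √(36.13549 + 195.28693) = 15.213 km
5–6: √((-0.050·111.32)² + (0.167·87.89)²) = √(30.98036 + 215.43282) = 15.698 km
4–5: √((-0.146·111.32)² + (0.152·87.89)²) = √(264.15091 + 178.47036) = 21.039 km
4–7: √((-0.142·111.32)² + (0.160·87.89)²) = √(249.87516 + 197.75109) = 21.157 km
2–4: √((-0.109·111.32)² + (-0.203·87.89)²) = √(147.23104 + 318.32519) = 21.577 km
2–7: √((-0.251·111.32)² + (-0.043·87.89)²) = √(780.71736 + 14.28288) = 28.196 km
2–5: √((-0.255·111.32)² + (-0.051·87.89)²) = √(805.79906 + 20.09182) = 28.738 km
3–4: √((0.186·111.32)² + (-0.254·87.89)²) = √(428.71856 + 498.36365) = 30.448 km
1–7: √((-0.220·111.32)² + (-0.211·87.89)²) = √(599.77969 + 343.90924) = 30.720 km
1–6: √((-0.274·111.32)² + (-0.052·87.89)²) = √(930.35248 + 20.88746) = 30.842 km
1–3: √((-0.264·111.32)² + (-0.117·87.89)²) = √(863.68276 + 105.74276) = 31.136 km
1–5: √((-0.224·111.32)² + (-0.219·87.89)²) = √(621.78814 + 370.48204) = 31.500 km
2–3: √((-0.295·111.32)² + (0.051·87.89)²) = √(1078.42619 + 20.09182) = 33.144 km
1–4: √((-0.078·111.32)² + (-0.371·87.89)²) = √(75.39379 + 1063.22884) = 33.743 km
2–6: √((-0.305·111.32)² + (0.116·87.89)²) = √(1152.77905 + 103.94292) = 35.450 km
4–6: √((-0.196·111.32)² + (0.319·87.89)²) = √(476.05654 + 786.06832) = 35.526 km
Closest pair: 5–7 at 0.832 km.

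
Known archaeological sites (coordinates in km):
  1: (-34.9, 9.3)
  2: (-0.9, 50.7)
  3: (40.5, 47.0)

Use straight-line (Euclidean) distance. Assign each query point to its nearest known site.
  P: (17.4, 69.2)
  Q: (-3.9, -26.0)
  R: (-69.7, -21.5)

P at (17.4, 69.2):
  1: 79.5 km
  2: 26.0 km
  3: 32.0 km
  → nearest: 2 (26.0 km)
Q at (-3.9, -26.0):
  1: 47.0 km
  2: 76.8 km
  3: 85.4 km
  → nearest: 1 (47.0 km)
R at (-69.7, -21.5):
  1: 46.5 km
  2: 99.7 km
  3: 129.8 km
  → nearest: 1 (46.5 km)

P→2; Q→1; R→1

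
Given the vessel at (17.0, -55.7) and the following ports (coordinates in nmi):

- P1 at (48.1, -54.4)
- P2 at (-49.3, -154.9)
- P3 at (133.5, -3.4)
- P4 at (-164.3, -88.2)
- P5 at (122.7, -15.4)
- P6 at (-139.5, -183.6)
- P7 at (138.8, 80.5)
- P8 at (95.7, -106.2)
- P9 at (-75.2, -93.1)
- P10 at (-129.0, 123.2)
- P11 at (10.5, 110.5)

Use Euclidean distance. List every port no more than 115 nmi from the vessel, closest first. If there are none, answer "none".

Distances from (17.0, -55.7):
P1: 31.1 nmi
P2: 119.3 nmi
P3: 127.7 nmi
P4: 184.2 nmi
P5: 113.1 nmi
P6: 202.1 nmi
P7: 182.7 nmi
P8: 93.5 nmi
P9: 99.5 nmi
P10: 230.9 nmi
P11: 166.3 nmi
Threshold 115 nmi: P1 (31.1 nmi), P8 (93.5 nmi), P9 (99.5 nmi), P5 (113.1 nmi) are within range.

P1, P8, P9, P5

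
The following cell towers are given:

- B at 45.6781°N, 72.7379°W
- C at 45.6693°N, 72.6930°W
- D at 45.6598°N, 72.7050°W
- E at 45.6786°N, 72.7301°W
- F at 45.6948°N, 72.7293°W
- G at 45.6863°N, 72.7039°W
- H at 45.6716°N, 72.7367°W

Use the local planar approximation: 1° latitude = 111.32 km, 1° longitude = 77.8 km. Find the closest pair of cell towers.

B and E

Pairwise distances:
B–C: 3.6280 km
B–D: 3.2713 km
B–E: 0.6094 km
B–F: 1.9758 km
B–G: 2.7983 km
B–H: 0.7296 km
C–D: 1.4107 km
C–E: 3.0664 km
C–F: 4.0042 km
C–G: 2.0738 km
C–H: 3.4095 km
D–E: 2.8624 km
D–F: 4.3306 km
D–G: 2.9512 km
D–H: 2.7943 km
E–F: 1.8045 km
E–G: 2.2113 km
E–H: 0.9332 km
F–G: 2.1910 km
F–H: 2.6460 km
G–H: 3.0315 km
Closest pair: B–E at 0.6094 km.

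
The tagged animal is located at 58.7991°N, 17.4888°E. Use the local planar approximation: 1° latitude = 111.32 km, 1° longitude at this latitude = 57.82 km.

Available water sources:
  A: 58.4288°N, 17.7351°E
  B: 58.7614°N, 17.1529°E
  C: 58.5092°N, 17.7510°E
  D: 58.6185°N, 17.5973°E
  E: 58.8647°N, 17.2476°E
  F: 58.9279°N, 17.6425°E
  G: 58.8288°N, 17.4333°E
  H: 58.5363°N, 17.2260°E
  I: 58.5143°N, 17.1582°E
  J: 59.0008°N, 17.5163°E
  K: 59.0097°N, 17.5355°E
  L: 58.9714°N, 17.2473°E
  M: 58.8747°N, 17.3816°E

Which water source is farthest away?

A

Distances from 58.7991°N, 17.4888°E:
A: √((-0.3703·111.32)² + (0.2463·57.82)²) = √(1699.236465 + 202.807961) = 43.6124 km
B: √((-0.0377·111.32)² + (-0.3359·57.82)²) = √(17.612828 + 377.203907) = 19.8700 km
C: √((-0.2899·111.32)² + (0.2622·57.82)²) = √(1041.460556 + 229.837849) = 35.6553 km
D: √((-0.1806·111.32)² + (0.1085·57.82)²) = √(404.186578 + 39.356426) = 21.0605 km
E: √((0.0656·111.32)² + (-0.2412·57.82)²) = √(53.327850 + 194.496048) = 15.7424 km
F: √((0.1288·111.32)² + (0.1537·57.82)²) = √(205.578703 + 78.977596) = 16.8688 km
G: √((0.0297·111.32)² + (-0.0555·57.82)²) = √(10.930985 + 10.297745) = 4.6075 km
H: √((-0.2628·111.32)² + (-0.2628·57.82)²) = √(855.848940 + 230.890942) = 32.9657 km
I: √((-0.2848·111.32)² + (-0.3306·57.82)²) = √(1005.139558 + 365.394388) = 37.0207 km
J: √((0.2017·111.32)² + (0.0275·57.82)²) = √(504.148166 + 2.528259) = 22.5095 km
K: √((0.2106·111.32)² + (0.0467·57.82)²) = √(549.620761 + 7.291048) = 23.5990 km
L: √((0.1723·111.32)² + (-0.2415·57.82)²) = √(367.889125 + 194.980170) = 23.7249 km
M: √((0.0756·111.32)² + (-0.1072·57.82)²) = √(70.825555 + 38.418972) = 10.4520 km
Maximum: A at 43.6124 km.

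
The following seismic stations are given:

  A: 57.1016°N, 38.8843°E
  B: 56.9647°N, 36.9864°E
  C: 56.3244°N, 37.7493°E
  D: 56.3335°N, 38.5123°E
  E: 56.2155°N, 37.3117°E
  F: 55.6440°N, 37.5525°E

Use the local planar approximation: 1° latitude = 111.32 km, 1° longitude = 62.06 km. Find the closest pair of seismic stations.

Pairwise distances:
C–E: √((-0.1089·111.32)² + (-0.4376·62.06)²) = √(146.961019 + 737.527416) = 29.7404 km
C–D: √((0.0091·111.32)² + (0.7630·62.06)²) = √(1.026193 + 2242.191069) = 47.3626 km
E–F: √((-0.5715·111.32)² + (0.2408·62.06)²) = √(4047.425512 + 223.324571) = 65.3510 km
D–E: √((-0.1180·111.32)² + (-1.2006·62.06)²) = √(172.548191 + 5551.626249) = 75.6583 km
C–F: √((-0.6804·111.32)² + (-0.1968·62.06)²) = √(5736.869954 + 149.167335) = 76.7205 km
B–C: √((-0.6403·111.32)² + (0.7629·62.06)²) = √(5080.581225 + 2241.603377) = 85.5698 km
B–E: √((-0.7492·111.32)² + (0.3253·62.06)²) = √(6955.717460 + 407.560108) = 85.8095 km
A–D: √((-0.7681·111.32)² + (-0.3720·62.06)²) = √(7311.086556 + 532.978171) = 88.5667 km
D–F: √((-0.6895·111.32)² + (-0.9598·62.06)²) = √(5891.351516 + 3548.011621) = 97.1564 km
A–C: √((-0.7772·111.32)² + (-1.1350·62.06)²) = √(7485.347713 + 4961.525932) = 111.5656 km
B–D: √((-0.6312·111.32)² + (1.5259·62.06)²) = √(4937.196083 + 8967.588855) = 117.9186 km
A–B: √((-0.1369·111.32)² + (-1.8979·62.06)²) = √(232.248700 + 13872.993861) = 118.7655 km
A–E: √((-0.8861·111.32)² + (-1.5726·62.06)²) = √(9729.978227 + 9524.892551) = 138.7619 km
B–F: √((-1.3207·111.32)² + (0.5661·62.06)²) = √(21614.975669 + 1234.269088) = 151.1597 km
A–F: √((-1.4576·111.32)² + (-1.3318·62.06)²) = √(26328.317985 + 6831.271775) = 182.0977 km
Closest pair: C–E at 29.7404 km.

C and E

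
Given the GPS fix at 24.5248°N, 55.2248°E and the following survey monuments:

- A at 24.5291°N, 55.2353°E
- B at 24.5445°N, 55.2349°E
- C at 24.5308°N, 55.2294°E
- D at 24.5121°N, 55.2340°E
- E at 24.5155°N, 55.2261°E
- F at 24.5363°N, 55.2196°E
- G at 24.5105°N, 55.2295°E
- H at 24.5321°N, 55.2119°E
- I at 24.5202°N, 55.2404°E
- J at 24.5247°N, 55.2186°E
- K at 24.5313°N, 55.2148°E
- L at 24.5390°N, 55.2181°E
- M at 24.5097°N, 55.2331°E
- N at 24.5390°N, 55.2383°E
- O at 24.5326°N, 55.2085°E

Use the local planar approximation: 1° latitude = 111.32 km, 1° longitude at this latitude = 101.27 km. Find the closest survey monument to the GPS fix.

Distances from 24.5248°N, 55.2248°E:
A: √((0.0043·111.32)² + (0.0105·101.27)²) = √(0.229131 + 1.130681) = 1.1661 km
B: √((0.0197·111.32)² + (0.0101·101.27)²) = √(4.809267 + 1.046175) = 2.4198 km
C: √((0.0060·111.32)² + (0.0046·101.27)²) = √(0.446117 + 0.217009) = 0.8143 km
D: √((-0.0127·111.32)² + (0.0092·101.27)²) = √(1.998729 + 0.868035) = 1.6932 km
E: √((-0.0093·111.32)² + (0.0013·101.27)²) = √(1.071796 + 0.017332) = 1.0436 km
F: √((0.0115·111.32)² + (-0.0052·101.27)²) = √(1.638861 + 0.277312) = 1.3843 km
G: √((-0.0143·111.32)² + (0.0047·101.27)²) = √(2.534069 + 0.226546) = 1.6615 km
H: √((0.0073·111.32)² + (-0.0129·101.27)²) = √(0.660377 + 1.706637) = 1.5385 km
I: √((-0.0046·111.32)² + (0.0156·101.27)²) = √(0.262218 + 2.495806) = 1.6607 km
J: √((-0.0001·111.32)² + (-0.0062·101.27)²) = √(0.000124 + 0.394226) = 0.6280 km
K: √((0.0065·111.32)² + (-0.0100·101.27)²) = √(0.523568 + 1.025561) = 1.2446 km
L: √((0.0142·111.32)² + (-0.0067·101.27)²) = √(2.498752 + 0.460374) = 1.7202 km
M: √((-0.0151·111.32)² + (0.0083·101.27)²) = √(2.825532 + 0.706509) = 1.8794 km
N: √((0.0142·111.32)² + (0.0135·101.27)²) = √(2.498752 + 1.869085) = 2.0899 km
O: √((0.0078·111.32)² + (-0.0163·101.27)²) = √(0.753938 + 2.724814) = 1.8651 km
Minimum: J at 0.6280 km.

J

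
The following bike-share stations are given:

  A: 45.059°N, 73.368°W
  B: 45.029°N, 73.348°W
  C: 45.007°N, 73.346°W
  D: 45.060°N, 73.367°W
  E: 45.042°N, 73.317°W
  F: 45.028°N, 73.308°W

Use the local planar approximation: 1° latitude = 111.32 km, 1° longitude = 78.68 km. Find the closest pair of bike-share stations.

Pairwise distances:
A–B: 3.692 km
A–C: 6.042 km
A–D: 0.136 km
A–E: 4.437 km
A–F: 5.848 km
B–C: 2.454 km
B–D: 3.761 km
B–E: 2.836 km
B–F: 3.149 km
C–D: 6.127 km
C–E: 4.515 km
C–F: 3.795 km
D–E: 4.415 km
D–F: 5.851 km
E–F: 1.712 km
Closest pair: A–D at 0.136 km.

A and D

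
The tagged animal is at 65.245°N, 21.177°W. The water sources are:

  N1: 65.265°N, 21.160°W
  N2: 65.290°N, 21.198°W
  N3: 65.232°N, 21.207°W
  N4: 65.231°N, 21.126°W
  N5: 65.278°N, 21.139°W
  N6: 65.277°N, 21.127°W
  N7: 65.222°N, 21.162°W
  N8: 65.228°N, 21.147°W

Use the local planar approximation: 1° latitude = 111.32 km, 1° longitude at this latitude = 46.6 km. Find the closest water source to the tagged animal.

Distances from 65.245°N, 21.177°W:
N1: √((0.020·111.32)² + (0.017·46.6)²) = √(4.95686 + 0.62758) = 2.363 km
N2: √((0.045·111.32)² + (-0.021·46.6)²) = √(25.09409 + 0.95766) = 5.104 km
N3: √((-0.013·111.32)² + (-0.030·46.6)²) = √(2.09427 + 1.95440) = 2.012 km
N4: √((-0.014·111.32)² + (0.051·46.6)²) = √(2.42886 + 5.64823) = 2.842 km
N5: √((0.033·111.32)² + (0.038·46.6)²) = √(13.49504 + 3.13573) = 4.078 km
N6: √((0.032·111.32)² + (0.050·46.6)²) = √(12.68955 + 5.42890) = 4.257 km
N7: √((-0.023·111.32)² + (0.015·46.6)²) = √(6.55544 + 0.48860) = 2.654 km
N8: √((-0.017·111.32)² + (0.030·46.6)²) = √(3.58133 + 1.95440) = 2.353 km
Minimum: N3 at 2.012 km.

N3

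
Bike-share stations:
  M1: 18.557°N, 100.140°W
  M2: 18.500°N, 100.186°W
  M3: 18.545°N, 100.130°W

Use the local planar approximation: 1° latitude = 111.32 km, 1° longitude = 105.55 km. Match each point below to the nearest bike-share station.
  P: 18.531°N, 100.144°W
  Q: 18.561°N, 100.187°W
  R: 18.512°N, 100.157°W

P at 18.531°N, 100.144°W:
  M1: √((0.026·111.32)² + (0.004·105.55)²) = √(8.37709 + 0.17825) = 2.925 km
  M2: √((-0.031·111.32)² + (-0.042·105.55)²) = √(11.90885 + 19.65238) = 5.618 km
  M3: √((0.014·111.32)² + (0.014·105.55)²) = √(2.42886 + 2.18360) = 2.148 km
  → nearest: M3 (2.148 km)
Q at 18.561°N, 100.187°W:
  M1: √((-0.004·111.32)² + (0.047·105.55)²) = √(0.19827 + 24.61003) = 4.981 km
  M2: √((-0.061·111.32)² + (0.001·105.55)²) = √(46.11116 + 0.01114) = 6.791 km
  M3: √((-0.016·111.32)² + (0.057·105.55)²) = √(3.17239 + 36.19647) = 6.274 km
  → nearest: M1 (4.981 km)
R at 18.512°N, 100.157°W:
  M1: √((0.045·111.32)² + (0.017·105.55)²) = √(25.09409 + 3.21969) = 5.321 km
  M2: √((-0.012·111.32)² + (-0.029·105.55)²) = √(1.78447 + 9.36941) = 3.340 km
  M3: √((0.033·111.32)² + (0.027·105.55)²) = √(13.49504 + 8.12165) = 4.649 km
  → nearest: M2 (3.340 km)

P→M3; Q→M1; R→M2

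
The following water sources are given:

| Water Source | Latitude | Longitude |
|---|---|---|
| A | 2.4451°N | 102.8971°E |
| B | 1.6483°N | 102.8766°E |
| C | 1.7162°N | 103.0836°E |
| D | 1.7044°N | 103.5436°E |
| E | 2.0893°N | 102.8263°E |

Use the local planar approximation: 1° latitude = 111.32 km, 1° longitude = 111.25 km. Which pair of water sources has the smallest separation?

Pairwise distances:
A–B: 88.7291 km
A–C: 83.7518 km
A–D: 109.4153 km
A–E: 40.3832 km
B–C: 24.2375 km
B–D: 74.4661 km
B–E: 49.4100 km
C–D: 51.1919 km
C–E: 50.4420 km
D–E: 90.5751 km
Closest pair: B–C at 24.2375 km.

B and C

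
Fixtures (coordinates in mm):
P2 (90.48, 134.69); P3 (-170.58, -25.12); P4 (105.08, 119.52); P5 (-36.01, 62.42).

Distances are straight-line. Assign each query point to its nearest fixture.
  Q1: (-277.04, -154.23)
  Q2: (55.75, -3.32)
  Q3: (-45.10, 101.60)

Q1→P3; Q2→P5; Q3→P5

Q1 at (-277.04, -154.23):
  P2: 467.49 mm
  P3: 167.34 mm
  P4: 470.06 mm
  P5: 324.09 mm
  → nearest: P3 (167.34 mm)
Q2 at (55.75, -3.32):
  P2: 142.31 mm
  P3: 227.38 mm
  P4: 132.37 mm
  P5: 112.88 mm
  → nearest: P5 (112.88 mm)
Q3 at (-45.10, 101.60):
  P2: 139.56 mm
  P3: 178.33 mm
  P4: 151.25 mm
  P5: 40.22 mm
  → nearest: P5 (40.22 mm)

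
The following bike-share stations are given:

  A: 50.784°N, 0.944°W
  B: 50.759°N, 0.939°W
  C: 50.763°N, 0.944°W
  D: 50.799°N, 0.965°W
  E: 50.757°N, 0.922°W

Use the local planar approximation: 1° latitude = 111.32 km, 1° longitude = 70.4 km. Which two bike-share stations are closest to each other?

Pairwise distances:
A–B: √((-0.025·111.32)² + (0.005·70.4)²) = √(7.74509 + 0.12390) = 2.805 km
A–C: √((-0.021·111.32)² + (0.000·70.4)²) = √(5.46493 + 0.00000) = 2.338 km
A–D: √((0.015·111.32)² + (-0.021·70.4)²) = √(2.78823 + 2.18567) = 2.230 km
A–E: √((-0.027·111.32)² + (0.022·70.4)²) = √(9.03387 + 2.39878) = 3.381 km
B–C: √((0.004·111.32)² + (-0.005·70.4)²) = √(0.19827 + 0.12390) = 0.568 km
B–D: √((0.040·111.32)² + (-0.026·70.4)²) = √(19.82743 + 3.35036) = 4.814 km
B–E: √((-0.002·111.32)² + (0.017·70.4)²) = √(0.04957 + 1.43233) = 1.217 km
C–D: √((0.036·111.32)² + (-0.021·70.4)²) = √(16.06022 + 2.18567) = 4.272 km
C–E: √((-0.006·111.32)² + (0.022·70.4)²) = √(0.44612 + 2.39878) = 1.687 km
D–E: √((-0.042·111.32)² + (0.043·70.4)²) = √(21.85974 + 9.16394) = 5.570 km
Closest pair: B–C at 0.568 km.

B and C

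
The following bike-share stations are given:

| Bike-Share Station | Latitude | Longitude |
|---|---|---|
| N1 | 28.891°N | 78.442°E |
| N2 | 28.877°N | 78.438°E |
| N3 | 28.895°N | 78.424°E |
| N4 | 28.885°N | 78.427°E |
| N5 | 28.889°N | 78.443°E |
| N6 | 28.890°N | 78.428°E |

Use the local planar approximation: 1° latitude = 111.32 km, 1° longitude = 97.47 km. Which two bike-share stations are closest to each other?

N1 and N5

Pairwise distances:
N1–N5: 0.2430 km
N4–N6: 0.5651 km
N3–N6: 0.6796 km
N3–N4: 1.1510 km
N1–N6: 1.3691 km
N2–N4: 1.3938 km
N2–N5: 1.4220 km
N5–N6: 1.4663 km
N1–N2: 1.6065 km
N1–N4: 1.6074 km
N4–N5: 1.6218 km
N2–N6: 1.7448 km
N1–N3: 1.8101 km
N3–N5: 1.9687 km
N2–N3: 2.4243 km
Closest pair: N1–N5 at 0.2430 km.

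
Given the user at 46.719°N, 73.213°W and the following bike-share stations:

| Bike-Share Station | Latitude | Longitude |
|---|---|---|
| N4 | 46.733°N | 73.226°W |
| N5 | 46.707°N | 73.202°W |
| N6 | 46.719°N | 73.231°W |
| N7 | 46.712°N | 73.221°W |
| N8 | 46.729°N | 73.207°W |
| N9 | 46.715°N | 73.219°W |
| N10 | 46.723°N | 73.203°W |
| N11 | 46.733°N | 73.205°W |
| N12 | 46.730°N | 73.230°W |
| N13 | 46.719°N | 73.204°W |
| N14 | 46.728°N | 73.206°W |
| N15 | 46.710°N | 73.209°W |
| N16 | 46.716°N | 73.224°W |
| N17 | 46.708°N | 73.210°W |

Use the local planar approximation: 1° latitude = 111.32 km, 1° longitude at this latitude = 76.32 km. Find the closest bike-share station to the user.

Distances from 46.719°N, 73.213°W:
N4: √((0.014·111.32)² + (-0.013·76.32)²) = √(2.42886 + 0.98438) = 1.847 km
N5: √((-0.012·111.32)² + (0.011·76.32)²) = √(1.78447 + 0.70479) = 1.578 km
N6: √((0.000·111.32)² + (-0.018·76.32)²) = √(0.00000 + 1.88722) = 1.374 km
N7: √((-0.007·111.32)² + (-0.008·76.32)²) = √(0.60721 + 0.37278) = 0.990 km
N8: √((0.010·111.32)² + (0.006·76.32)²) = √(1.23921 + 0.20969) = 1.204 km
N9: √((-0.004·111.32)² + (-0.006·76.32)²) = √(0.19827 + 0.20969) = 0.639 km
N10: √((0.004·111.32)² + (0.010·76.32)²) = √(0.19827 + 0.58247) = 0.884 km
N11: √((0.014·111.32)² + (0.008·76.32)²) = √(2.42886 + 0.37278) = 1.674 km
N12: √((0.011·111.32)² + (-0.017·76.32)²) = √(1.49945 + 1.68335) = 1.784 km
N13: √((0.000·111.32)² + (0.009·76.32)²) = √(0.00000 + 0.47180) = 0.687 km
N14: √((0.009·111.32)² + (0.007·76.32)²) = √(1.00376 + 0.28541) = 1.135 km
N15: √((-0.009·111.32)² + (0.004·76.32)²) = √(1.00376 + 0.09320) = 1.047 km
N16: √((-0.003·111.32)² + (-0.011·76.32)²) = √(0.11153 + 0.70479) = 0.904 km
N17: √((-0.011·111.32)² + (0.003·76.32)²) = √(1.49945 + 0.05242) = 1.246 km
Minimum: N9 at 0.639 km.

N9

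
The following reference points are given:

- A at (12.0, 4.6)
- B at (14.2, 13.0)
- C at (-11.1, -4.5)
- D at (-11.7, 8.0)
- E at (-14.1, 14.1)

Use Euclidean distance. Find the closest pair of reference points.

D and E

Pairwise distances:
A–B: √((2.2)² + (8.4)²) = √(4.840 + 70.560) = 8.7
A–C: √((-23.1)² + (-9.1)²) = √(533.610 + 82.810) = 24.8
A–D: √((-23.7)² + (3.4)²) = √(561.690 + 11.560) = 23.9
A–E: √((-26.1)² + (9.5)²) = √(681.210 + 90.250) = 27.8
B–C: √((-25.3)² + (-17.5)²) = √(640.090 + 306.250) = 30.8
B–D: √((-25.9)² + (-5.0)²) = √(670.810 + 25.000) = 26.4
B–E: √((-28.3)² + (1.1)²) = √(800.890 + 1.210) = 28.3
C–D: √((-0.6)² + (12.5)²) = √(0.360 + 156.250) = 12.5
C–E: √((-3.0)² + (18.6)²) = √(9.000 + 345.960) = 18.8
D–E: √((-2.4)² + (6.1)²) = √(5.760 + 37.210) = 6.6
Closest pair: D–E at 6.6.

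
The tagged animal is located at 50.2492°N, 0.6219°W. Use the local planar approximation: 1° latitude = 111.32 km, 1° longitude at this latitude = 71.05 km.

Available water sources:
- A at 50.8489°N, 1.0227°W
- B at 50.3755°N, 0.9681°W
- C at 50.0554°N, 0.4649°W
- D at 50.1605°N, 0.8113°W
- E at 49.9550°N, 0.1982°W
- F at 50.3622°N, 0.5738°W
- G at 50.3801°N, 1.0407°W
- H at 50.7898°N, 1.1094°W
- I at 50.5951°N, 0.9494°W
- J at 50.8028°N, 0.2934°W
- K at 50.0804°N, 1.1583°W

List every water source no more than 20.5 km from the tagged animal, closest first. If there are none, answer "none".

F, D

Distances from 50.2492°N, 0.6219°W:
A: √((0.5997·111.32)² + (-0.4008·71.05)²) = √(4456.711208 + 810.930416) = 72.5785 km
B: √((0.1263·111.32)² + (-0.3462·71.05)²) = √(197.675614 + 605.037498) = 28.3322 km
C: √((-0.1938·111.32)² + (0.1570·71.05)²) = √(465.429537 + 124.430679) = 24.2870 km
D: √((-0.0887·111.32)² + (-0.1894·71.05)²) = √(97.497535 + 181.087350) = 16.6909 km
E: √((-0.2942·111.32)² + (0.4237·71.05)²) = √(1072.585032 + 906.243892) = 44.4840 km
F: √((0.1130·111.32)² + (0.0481·71.05)²) = √(158.235266 + 11.679340) = 13.0351 km
G: √((0.1309·111.32)² + (-0.4188·71.05)²) = √(212.337006 + 885.404063) = 33.1322 km
H: √((0.5406·111.32)² + (-0.4875·71.05)²) = √(3621.583293 + 1199.713110) = 69.4356 km
I: √((0.3459·111.32)² + (-0.3275·71.05)²) = √(1482.680307 + 541.440544) = 44.9902 km
J: √((0.5536·111.32)² + (0.3285·71.05)²) = √(3797.856562 + 544.752099) = 65.8985 km
K: √((-0.1688·111.32)² + (-0.5364·71.05)²) = √(353.094766 + 1452.465090) = 42.4919 km
Threshold 20.5 km: F (13.0351 km), D (16.6909 km) are within range.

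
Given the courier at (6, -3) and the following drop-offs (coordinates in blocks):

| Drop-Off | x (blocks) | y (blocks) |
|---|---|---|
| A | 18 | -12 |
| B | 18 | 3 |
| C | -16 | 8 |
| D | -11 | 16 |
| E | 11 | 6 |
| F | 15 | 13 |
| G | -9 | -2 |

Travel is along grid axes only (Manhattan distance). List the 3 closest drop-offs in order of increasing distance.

E, G, B

Distances from (6, -3):
A: |12| + |-9| = 12 + 9 = 21 blocks
B: |12| + |6| = 12 + 6 = 18 blocks
C: |-22| + |11| = 22 + 11 = 33 blocks
D: |-17| + |19| = 17 + 19 = 36 blocks
E: |5| + |9| = 5 + 9 = 14 blocks
F: |9| + |16| = 9 + 16 = 25 blocks
G: |-15| + |1| = 15 + 1 = 16 blocks
Sorted: E (14 blocks) < G (16 blocks) < B (18 blocks) < A (21 blocks) < F (25 blocks) < …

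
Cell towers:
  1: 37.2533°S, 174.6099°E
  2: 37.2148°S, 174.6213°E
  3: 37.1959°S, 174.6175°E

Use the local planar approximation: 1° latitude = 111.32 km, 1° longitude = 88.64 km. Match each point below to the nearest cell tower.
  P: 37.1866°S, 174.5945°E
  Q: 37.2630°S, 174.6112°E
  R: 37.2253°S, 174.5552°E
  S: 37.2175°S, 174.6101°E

P→3; Q→1; R→1; S→2

P at 37.1866°S, 174.5945°E:
  1: 7.5495 km
  2: 3.9367 km
  3: 2.2865 km
  → nearest: 3 (2.2865 km)
Q at 37.2630°S, 174.6112°E:
  1: 1.0859 km
  2: 5.4398 km
  3: 7.4904 km
  → nearest: 1 (1.0859 km)
R at 37.2253°S, 174.5552°E:
  1: 5.7641 km
  2: 5.9746 km
  3: 6.4192 km
  → nearest: 1 (5.7641 km)
S at 37.2175°S, 174.6101°E:
  1: 3.9853 km
  2: 1.0373 km
  3: 2.4924 km
  → nearest: 2 (1.0373 km)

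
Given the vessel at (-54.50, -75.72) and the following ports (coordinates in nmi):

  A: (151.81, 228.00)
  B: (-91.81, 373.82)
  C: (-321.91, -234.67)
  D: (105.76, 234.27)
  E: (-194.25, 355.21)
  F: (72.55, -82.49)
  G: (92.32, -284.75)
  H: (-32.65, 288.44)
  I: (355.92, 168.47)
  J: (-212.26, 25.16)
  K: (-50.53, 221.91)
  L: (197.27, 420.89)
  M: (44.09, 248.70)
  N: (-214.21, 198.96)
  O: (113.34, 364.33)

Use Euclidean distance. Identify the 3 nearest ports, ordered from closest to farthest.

F, J, G

Distances from (-54.50, -75.72):
A: 367.16 nmi
B: 451.09 nmi
C: 311.08 nmi
D: 348.97 nmi
E: 453.02 nmi
F: 127.23 nmi
G: 255.44 nmi
H: 364.81 nmi
I: 477.57 nmi
J: 187.26 nmi
K: 297.66 nmi
L: 556.79 nmi
M: 339.07 nmi
N: 317.74 nmi
O: 470.97 nmi
Sorted: F (127.23 nmi) < J (187.26 nmi) < G (255.44 nmi) < K (297.66 nmi) < C (311.08 nmi) < …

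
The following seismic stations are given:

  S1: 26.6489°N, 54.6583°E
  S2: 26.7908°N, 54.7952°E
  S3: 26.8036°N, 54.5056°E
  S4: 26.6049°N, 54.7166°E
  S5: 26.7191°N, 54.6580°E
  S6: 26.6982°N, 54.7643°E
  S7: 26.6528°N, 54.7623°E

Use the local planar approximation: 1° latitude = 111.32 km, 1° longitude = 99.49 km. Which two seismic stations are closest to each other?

Pairwise distances:
S1–S2: 20.8574 km
S1–S3: 22.9645 km
S1–S4: 7.5917 km
S1–S5: 7.8147 km
S1–S6: 11.8885 km
S1–S7: 10.3561 km
S2–S3: 28.8475 km
S2–S4: 22.1226 km
S2–S5: 15.8123 km
S2–S6: 10.7569 km
S2–S7: 15.7070 km
S3–S4: 30.4950 km
S3–S5: 17.8431 km
S3–S6: 28.2863 km
S3–S7: 30.5622 km
S4–S5: 13.9859 km
S4–S6: 11.4190 km
S4–S7: 7.0075 km
S5–S6: 10.8287 km
S5–S7: 12.7338 km
S6–S7: 5.0578 km
Closest pair: S6–S7 at 5.0578 km.

S6 and S7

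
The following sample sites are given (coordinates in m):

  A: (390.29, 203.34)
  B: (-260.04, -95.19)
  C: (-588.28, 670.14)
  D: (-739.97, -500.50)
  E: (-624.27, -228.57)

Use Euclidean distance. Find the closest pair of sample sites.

D and E

Pairwise distances:
A–B: √((-650.33)² + (-298.53)²) = √(422929.1089 + 89120.1609) = 715.58 m
A–C: √((-978.57)² + (466.80)²) = √(957599.2449 + 217902.2400) = 1084.21 m
A–D: √((-1130.26)² + (-703.84)²) = √(1277487.6676 + 495390.7456) = 1331.49 m
A–E: √((-1014.56)² + (-431.91)²) = √(1029331.9936 + 186546.2481) = 1102.67 m
B–C: √((-328.24)² + (765.33)²) = √(107741.4976 + 585730.0089) = 832.75 m
B–D: √((-479.93)² + (-405.31)²) = √(230332.8049 + 164276.1961) = 628.18 m
B–E: √((-364.23)² + (-133.38)²) = √(132663.4929 + 17790.2244) = 387.88 m
C–D: √((-151.69)² + (-1170.64)²) = √(23009.8561 + 1370398.0096) = 1180.43 m
C–E: √((-35.99)² + (-898.71)²) = √(1295.2801 + 807679.6641) = 899.43 m
D–E: √((115.70)² + (271.93)²) = √(13386.4900 + 73945.9249) = 295.52 m
Closest pair: D–E at 295.52 m.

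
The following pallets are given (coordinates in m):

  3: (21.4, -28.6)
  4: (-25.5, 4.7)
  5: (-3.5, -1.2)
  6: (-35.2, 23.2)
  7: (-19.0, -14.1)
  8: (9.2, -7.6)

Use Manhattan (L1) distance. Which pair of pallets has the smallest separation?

Pairwise distances:
3–4: 80.2 m
3–5: 52.3 m
3–6: 108.4 m
3–7: 54.9 m
3–8: 33.2 m
4–5: 27.9 m
4–6: 28.2 m
4–7: 25.3 m
4–8: 47.0 m
5–6: 56.1 m
5–7: 28.4 m
5–8: 19.1 m
6–7: 53.5 m
6–8: 75.2 m
7–8: 34.7 m
Closest pair: 5–8 at 19.1 m.

5 and 8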